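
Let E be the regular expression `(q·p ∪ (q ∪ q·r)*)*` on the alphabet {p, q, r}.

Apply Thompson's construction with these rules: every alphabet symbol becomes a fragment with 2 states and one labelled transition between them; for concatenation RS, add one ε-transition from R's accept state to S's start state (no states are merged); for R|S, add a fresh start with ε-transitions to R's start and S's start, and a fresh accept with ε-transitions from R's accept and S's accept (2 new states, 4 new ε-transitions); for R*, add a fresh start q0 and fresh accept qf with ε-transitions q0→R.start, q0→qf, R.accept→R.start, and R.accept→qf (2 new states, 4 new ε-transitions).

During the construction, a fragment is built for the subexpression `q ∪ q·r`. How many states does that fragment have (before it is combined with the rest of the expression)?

Fragment for `q ∪ q·r`:
Each of the 3 symbol leaves contributes a 2-state fragment.
  q·r = 4 states
  q ∪ q·r = 8 states

8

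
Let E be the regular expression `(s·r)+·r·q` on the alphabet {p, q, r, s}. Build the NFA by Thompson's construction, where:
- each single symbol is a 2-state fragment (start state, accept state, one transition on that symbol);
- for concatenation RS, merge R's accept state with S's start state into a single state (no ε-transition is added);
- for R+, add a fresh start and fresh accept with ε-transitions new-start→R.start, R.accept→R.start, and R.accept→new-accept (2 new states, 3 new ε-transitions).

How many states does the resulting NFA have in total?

7

By structural recursion:
Each of the 4 symbol leaves contributes a 2-state fragment.
  s·r : 3 states
  (s·r)+ : 5 states
  (s·r)+·r·q : 7 states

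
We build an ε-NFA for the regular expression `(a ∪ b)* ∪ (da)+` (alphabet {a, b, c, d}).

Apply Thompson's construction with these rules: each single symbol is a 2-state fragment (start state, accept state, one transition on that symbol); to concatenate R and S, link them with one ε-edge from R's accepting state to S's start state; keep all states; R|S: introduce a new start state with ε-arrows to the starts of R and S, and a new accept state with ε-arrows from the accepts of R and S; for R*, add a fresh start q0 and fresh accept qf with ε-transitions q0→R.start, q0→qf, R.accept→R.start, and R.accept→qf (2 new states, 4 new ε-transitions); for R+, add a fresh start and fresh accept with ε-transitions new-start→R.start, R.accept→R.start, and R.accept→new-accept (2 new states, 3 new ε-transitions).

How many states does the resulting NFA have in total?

16

Bottom-up over the parse tree:
Each of the 4 symbol leaves contributes a 2-state fragment.
  a ∪ b = 6 states
  (a ∪ b)* = 8 states
  da = 4 states
  (da)+ = 6 states
  (a ∪ b)* ∪ (da)+ = 16 states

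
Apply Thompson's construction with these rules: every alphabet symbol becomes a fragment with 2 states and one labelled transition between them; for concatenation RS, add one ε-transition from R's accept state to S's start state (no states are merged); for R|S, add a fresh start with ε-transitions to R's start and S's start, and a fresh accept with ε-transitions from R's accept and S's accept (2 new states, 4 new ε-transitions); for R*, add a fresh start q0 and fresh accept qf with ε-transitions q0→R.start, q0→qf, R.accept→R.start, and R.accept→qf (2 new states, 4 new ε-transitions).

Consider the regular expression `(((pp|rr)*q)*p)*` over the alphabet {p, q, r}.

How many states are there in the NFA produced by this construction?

Building bottom-up:
Each of the 6 symbol leaves contributes a 2-state fragment.
  pp = 4 states
  rr = 4 states
  pp|rr = 10 states
  (pp|rr)* = 12 states
  (pp|rr)*q = 14 states
  ((pp|rr)*q)* = 16 states
  ((pp|rr)*q)*p = 18 states
  (((pp|rr)*q)*p)* = 20 states

20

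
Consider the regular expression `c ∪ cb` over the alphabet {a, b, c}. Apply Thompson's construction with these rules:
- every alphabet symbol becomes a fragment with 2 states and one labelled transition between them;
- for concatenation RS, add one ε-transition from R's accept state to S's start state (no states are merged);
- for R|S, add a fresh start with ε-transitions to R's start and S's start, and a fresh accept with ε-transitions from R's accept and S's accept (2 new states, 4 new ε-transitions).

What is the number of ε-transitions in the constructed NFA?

5

Per subexpression:
Each of the 3 symbol leaves contributes 0 ε-transitions.
  cb : 1 ε-transition
  c ∪ cb : 5 ε-transitions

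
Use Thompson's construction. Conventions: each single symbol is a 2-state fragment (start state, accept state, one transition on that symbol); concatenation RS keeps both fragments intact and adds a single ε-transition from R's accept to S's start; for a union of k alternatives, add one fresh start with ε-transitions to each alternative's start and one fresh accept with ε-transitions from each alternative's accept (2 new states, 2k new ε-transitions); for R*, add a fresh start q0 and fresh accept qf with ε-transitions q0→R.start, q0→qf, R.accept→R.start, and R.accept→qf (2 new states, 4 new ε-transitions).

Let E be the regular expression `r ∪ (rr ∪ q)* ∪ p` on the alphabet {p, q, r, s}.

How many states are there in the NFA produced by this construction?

Building bottom-up:
Each of the 5 symbol leaves contributes a 2-state fragment.
  rr → 4 states
  rr ∪ q → 8 states
  (rr ∪ q)* → 10 states
  r ∪ (rr ∪ q)* ∪ p → 16 states

16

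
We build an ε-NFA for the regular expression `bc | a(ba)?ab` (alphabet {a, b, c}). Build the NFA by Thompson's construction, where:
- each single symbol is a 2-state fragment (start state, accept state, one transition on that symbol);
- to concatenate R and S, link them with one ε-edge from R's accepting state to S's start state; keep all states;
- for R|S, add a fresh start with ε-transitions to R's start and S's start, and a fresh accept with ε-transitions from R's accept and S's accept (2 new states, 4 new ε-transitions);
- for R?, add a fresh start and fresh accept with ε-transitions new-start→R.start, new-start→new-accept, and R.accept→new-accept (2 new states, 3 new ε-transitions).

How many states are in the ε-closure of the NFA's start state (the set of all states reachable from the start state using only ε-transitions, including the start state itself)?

3

Let C(F) = |ε-closure(F.start)| within fragment F, and note whether F accepts ε. Symbol fragments have C = 1 and do not accept ε. Then:
  bc — same as the first factor's closure: C = 1
  ba — C equals the left operand's closure size = 1 (its accept is not ε-reachable, so the closure stops there)
  (ba)? — C = 1 (new start) + 1 (body) + 1 (new accept, via ε) = 3
  a(ba)?ab — C equals the left operand's closure size = 1 (its accept is not ε-reachable, so the closure stops there)
  bc | a(ba)?ab — C = 1 + 1 + 1 = 3 (the new accept is not ε-reachable since no branch accepts ε)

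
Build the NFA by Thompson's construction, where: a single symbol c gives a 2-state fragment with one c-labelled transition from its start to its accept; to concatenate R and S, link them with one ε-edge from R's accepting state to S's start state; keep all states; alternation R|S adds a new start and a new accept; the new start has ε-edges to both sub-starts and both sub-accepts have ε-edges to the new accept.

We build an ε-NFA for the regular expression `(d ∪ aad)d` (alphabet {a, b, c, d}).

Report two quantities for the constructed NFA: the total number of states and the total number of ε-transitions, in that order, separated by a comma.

12, 7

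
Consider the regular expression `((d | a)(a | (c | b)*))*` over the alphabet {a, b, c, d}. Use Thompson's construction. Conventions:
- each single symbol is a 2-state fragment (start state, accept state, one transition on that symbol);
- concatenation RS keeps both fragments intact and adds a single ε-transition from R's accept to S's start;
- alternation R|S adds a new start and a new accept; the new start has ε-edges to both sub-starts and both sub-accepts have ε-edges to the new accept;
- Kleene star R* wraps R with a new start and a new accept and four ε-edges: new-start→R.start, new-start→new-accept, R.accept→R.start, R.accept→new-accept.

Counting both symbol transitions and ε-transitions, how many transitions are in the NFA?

26

By structural recursion:
Each of the 5 symbol leaves contributes 1 transition (1 symbol, 0 ε).
  d | a → 6 transitions (2 symbol, 4 ε)
  c | b → 6 transitions (2 symbol, 4 ε)
  (c | b)* → 10 transitions (2 symbol, 8 ε)
  a | (c | b)* → 15 transitions (3 symbol, 12 ε)
  (d | a)(a | (c | b)*) → 22 transitions (5 symbol, 17 ε)
  ((d | a)(a | (c | b)*))* → 26 transitions (5 symbol, 21 ε)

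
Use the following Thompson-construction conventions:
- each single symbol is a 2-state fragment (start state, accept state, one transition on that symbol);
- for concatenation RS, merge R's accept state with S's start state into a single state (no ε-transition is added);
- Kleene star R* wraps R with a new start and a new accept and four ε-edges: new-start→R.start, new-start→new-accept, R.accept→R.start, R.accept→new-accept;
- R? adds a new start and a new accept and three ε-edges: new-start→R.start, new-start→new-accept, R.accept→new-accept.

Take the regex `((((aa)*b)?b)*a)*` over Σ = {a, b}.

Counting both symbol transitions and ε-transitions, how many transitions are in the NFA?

20

Bottom-up over the parse tree:
Each of the 5 symbol leaves contributes 1 transition (1 symbol, 0 ε).
  aa = 2 transitions (2 symbol, 0 ε)
  (aa)* = 6 transitions (2 symbol, 4 ε)
  (aa)*b = 7 transitions (3 symbol, 4 ε)
  ((aa)*b)? = 10 transitions (3 symbol, 7 ε)
  ((aa)*b)?b = 11 transitions (4 symbol, 7 ε)
  (((aa)*b)?b)* = 15 transitions (4 symbol, 11 ε)
  (((aa)*b)?b)*a = 16 transitions (5 symbol, 11 ε)
  ((((aa)*b)?b)*a)* = 20 transitions (5 symbol, 15 ε)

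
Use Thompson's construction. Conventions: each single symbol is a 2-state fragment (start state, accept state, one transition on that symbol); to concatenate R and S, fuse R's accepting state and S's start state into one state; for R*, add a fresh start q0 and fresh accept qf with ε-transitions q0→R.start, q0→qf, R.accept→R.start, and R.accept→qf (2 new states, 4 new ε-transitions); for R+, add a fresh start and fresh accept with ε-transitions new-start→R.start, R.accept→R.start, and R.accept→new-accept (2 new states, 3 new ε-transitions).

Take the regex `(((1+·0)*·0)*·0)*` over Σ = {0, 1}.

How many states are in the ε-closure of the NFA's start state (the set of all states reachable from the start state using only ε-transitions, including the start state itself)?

8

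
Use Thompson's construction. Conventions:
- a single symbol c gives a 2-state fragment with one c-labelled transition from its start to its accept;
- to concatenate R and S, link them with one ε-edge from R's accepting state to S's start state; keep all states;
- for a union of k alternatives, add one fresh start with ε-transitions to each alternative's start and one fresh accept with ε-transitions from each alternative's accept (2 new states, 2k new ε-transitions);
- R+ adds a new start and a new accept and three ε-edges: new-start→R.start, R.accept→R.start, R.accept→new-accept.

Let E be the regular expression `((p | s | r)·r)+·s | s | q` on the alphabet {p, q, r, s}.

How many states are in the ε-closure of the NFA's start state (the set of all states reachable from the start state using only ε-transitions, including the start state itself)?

8

Work bottom-up. For each fragment F, track |ε-closure(F.start)| and whether F's accept lies in that closure (i.e. whether F accepts ε). A single-symbol fragment has closure size 1 and does not accept ε.
  p | s | r → new start ε-reaches every alternative's start; none of them accept ε, so the new accept is not reached: |closure| = 1 + 1 + 1 + 1 = 4
  (p | s | r)·r → same as the first factor's closure: |closure| = 4
  ((p | s | r)·r)+ → new start ε-reaches only the body's start; the new accept needs a symbol first: |closure| = 1 + 4 = 5
  ((p | s | r)·r)+·s → |closure| equals the left operand's closure size = 5 (its accept is not ε-reachable, so the closure stops there)
  ((p | s | r)·r)+·s | s | q → |closure| = 1 + 5 + 1 + 1 = 8 (the new accept is not ε-reachable since no branch accepts ε)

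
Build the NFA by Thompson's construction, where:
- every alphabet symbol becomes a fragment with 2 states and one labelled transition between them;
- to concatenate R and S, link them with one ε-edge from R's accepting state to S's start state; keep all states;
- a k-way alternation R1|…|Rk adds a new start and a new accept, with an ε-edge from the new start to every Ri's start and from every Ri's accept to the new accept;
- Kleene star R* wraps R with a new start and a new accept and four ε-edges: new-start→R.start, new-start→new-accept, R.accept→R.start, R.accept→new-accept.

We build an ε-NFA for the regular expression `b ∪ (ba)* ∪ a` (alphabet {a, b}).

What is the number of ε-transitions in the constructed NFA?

11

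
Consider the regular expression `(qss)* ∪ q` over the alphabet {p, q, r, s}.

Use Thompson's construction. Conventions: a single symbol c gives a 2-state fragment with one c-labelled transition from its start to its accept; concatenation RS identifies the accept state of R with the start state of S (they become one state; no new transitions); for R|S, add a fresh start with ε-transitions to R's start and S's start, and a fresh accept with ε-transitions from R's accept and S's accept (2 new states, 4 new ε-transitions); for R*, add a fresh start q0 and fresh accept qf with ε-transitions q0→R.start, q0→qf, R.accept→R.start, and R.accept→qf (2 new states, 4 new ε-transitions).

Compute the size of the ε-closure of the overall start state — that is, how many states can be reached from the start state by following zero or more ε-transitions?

6

Compute the ε-closure size of each fragment's start state recursively; a symbol fragment's start has no outgoing ε-edge, so its closure is just itself (size 1).
  qss : same as the first factor's closure: |ε-closure| = 1
  (qss)* : new start has ε-edges to the inner start and to the new accept, so |ε-closure| = 2 + 1 = 3
  (qss)* ∪ q : new start ε-reaches every alternative's start; at least one alternative accepts ε, so the union's new accept is reached too: |ε-closure| = 1 + 3 + 1 + 1 = 6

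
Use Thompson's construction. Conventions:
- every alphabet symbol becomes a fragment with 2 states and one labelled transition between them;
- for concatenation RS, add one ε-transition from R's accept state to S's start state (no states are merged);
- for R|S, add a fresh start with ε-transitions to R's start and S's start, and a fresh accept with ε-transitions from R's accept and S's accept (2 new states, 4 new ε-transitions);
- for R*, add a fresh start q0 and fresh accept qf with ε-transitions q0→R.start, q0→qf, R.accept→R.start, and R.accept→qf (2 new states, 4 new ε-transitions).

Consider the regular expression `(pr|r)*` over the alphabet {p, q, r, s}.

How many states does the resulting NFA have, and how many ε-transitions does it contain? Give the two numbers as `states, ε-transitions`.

10, 9

Per subexpression:
Each of the 3 symbol leaves contributes 2 states and 0 ε-transitions.
  pr — 4 states, 1 ε-transition
  pr|r — 8 states, 5 ε-transitions
  (pr|r)* — 10 states, 9 ε-transitions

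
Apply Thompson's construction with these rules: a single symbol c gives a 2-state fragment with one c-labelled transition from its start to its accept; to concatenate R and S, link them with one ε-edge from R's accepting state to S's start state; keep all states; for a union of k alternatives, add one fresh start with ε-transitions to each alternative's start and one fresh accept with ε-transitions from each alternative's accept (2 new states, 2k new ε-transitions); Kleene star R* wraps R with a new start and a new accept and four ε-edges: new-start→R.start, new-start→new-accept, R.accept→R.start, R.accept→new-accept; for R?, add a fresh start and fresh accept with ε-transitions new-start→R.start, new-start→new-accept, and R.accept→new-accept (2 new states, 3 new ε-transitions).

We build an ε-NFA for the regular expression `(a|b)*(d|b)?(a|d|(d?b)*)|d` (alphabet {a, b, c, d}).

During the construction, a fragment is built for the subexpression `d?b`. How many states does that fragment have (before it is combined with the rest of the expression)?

Fragment for `d?b`:
Each of the 2 symbol leaves contributes a 2-state fragment.
  d? : 4 states
  d?b : 6 states

6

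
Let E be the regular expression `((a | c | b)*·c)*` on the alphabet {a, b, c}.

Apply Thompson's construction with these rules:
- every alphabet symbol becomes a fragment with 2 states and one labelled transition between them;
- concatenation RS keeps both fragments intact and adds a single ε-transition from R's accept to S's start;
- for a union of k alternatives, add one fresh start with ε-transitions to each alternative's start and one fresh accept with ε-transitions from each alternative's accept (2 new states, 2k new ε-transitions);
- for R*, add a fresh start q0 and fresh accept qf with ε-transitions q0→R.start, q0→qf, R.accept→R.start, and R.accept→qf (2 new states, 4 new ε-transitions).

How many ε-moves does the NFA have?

15

Per subexpression:
Each of the 4 symbol leaves contributes 0 ε-transitions.
  a | c | b — 6 ε-transitions
  (a | c | b)* — 10 ε-transitions
  (a | c | b)*·c — 11 ε-transitions
  ((a | c | b)*·c)* — 15 ε-transitions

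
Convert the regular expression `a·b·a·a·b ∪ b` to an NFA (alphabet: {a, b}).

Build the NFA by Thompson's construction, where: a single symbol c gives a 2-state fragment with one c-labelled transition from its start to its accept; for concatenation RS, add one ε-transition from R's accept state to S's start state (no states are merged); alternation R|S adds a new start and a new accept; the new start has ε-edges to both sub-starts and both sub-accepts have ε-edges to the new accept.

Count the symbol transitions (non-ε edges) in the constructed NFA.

6

Building bottom-up:
Each of the 6 symbol leaves contributes exactly 1 symbol transition.
  a·b·a·a·b → 5 symbol transitions
  a·b·a·a·b ∪ b → 6 symbol transitions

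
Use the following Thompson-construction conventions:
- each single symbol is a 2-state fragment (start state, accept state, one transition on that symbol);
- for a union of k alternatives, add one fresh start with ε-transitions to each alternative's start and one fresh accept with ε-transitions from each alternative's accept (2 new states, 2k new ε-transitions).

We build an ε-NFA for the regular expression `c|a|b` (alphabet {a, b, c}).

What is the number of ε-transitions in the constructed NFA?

By structural recursion:
Each of the 3 symbol leaves contributes 0 ε-transitions.
  c|a|b — 6 ε-transitions

6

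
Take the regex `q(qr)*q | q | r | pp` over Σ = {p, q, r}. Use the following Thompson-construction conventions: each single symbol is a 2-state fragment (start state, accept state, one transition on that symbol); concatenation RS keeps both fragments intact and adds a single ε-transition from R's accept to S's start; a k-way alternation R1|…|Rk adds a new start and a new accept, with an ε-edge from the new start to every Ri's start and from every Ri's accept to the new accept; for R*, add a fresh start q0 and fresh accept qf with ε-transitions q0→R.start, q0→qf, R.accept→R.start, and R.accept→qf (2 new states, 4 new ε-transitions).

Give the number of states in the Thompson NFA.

20

Building bottom-up:
Each of the 8 symbol leaves contributes a 2-state fragment.
  qr — 4 states
  (qr)* — 6 states
  q(qr)*q — 10 states
  pp — 4 states
  q(qr)*q | q | r | pp — 20 states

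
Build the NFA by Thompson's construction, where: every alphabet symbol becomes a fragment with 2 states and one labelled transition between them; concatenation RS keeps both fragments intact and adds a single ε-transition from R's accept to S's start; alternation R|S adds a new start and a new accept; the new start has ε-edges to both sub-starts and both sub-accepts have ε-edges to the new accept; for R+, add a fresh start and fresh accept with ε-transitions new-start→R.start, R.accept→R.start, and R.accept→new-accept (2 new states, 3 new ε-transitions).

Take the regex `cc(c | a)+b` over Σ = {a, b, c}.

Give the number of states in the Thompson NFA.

14

By structural recursion:
Each of the 5 symbol leaves contributes a 2-state fragment.
  c | a → 6 states
  (c | a)+ → 8 states
  cc(c | a)+b → 14 states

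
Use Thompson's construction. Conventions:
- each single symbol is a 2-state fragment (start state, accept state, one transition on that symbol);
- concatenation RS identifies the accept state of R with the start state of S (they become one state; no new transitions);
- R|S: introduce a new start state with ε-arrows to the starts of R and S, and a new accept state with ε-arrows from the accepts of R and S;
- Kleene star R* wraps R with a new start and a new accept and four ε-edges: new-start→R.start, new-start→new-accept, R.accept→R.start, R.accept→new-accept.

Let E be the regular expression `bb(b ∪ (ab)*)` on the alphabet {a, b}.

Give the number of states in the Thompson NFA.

11

Per subexpression:
Each of the 5 symbol leaves contributes a 2-state fragment.
  ab — 3 states
  (ab)* — 5 states
  b ∪ (ab)* — 9 states
  bb(b ∪ (ab)*) — 11 states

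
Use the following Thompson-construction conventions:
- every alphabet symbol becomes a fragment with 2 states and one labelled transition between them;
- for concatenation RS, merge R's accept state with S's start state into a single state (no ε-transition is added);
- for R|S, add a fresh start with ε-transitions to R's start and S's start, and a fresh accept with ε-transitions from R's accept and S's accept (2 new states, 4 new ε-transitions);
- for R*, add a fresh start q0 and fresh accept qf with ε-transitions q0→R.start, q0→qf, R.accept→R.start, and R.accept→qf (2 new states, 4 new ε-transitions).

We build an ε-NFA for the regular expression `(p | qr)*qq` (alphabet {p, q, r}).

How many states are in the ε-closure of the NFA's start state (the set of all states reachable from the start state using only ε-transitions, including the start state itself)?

5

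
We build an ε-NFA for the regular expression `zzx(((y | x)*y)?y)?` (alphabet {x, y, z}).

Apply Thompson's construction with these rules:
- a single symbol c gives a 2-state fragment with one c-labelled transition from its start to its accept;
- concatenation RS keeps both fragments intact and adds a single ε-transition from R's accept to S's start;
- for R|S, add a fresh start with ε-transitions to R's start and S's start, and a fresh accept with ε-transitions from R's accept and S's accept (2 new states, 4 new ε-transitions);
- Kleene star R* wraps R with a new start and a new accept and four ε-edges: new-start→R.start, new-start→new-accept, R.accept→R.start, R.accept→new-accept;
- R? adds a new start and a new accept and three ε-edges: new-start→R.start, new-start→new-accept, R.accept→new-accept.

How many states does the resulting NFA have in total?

22

Recursing over subexpressions:
Each of the 7 symbol leaves contributes a 2-state fragment.
  y | x → 6 states
  (y | x)* → 8 states
  (y | x)*y → 10 states
  ((y | x)*y)? → 12 states
  ((y | x)*y)?y → 14 states
  (((y | x)*y)?y)? → 16 states
  zzx(((y | x)*y)?y)? → 22 states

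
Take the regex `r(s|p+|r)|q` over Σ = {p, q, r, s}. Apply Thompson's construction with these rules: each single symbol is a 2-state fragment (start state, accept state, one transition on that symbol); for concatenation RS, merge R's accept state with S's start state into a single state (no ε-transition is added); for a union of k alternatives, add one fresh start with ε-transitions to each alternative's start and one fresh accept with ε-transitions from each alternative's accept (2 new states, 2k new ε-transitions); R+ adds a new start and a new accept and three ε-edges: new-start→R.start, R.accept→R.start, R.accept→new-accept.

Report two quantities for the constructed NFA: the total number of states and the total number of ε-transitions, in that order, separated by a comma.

15, 13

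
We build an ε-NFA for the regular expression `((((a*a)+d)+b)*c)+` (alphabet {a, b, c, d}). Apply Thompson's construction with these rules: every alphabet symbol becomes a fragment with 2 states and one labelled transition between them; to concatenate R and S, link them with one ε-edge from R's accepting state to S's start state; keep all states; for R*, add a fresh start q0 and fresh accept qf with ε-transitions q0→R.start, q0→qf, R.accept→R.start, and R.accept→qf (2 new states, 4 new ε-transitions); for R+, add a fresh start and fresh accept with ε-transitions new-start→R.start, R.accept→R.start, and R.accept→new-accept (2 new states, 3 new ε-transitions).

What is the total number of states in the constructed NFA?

20

Per subexpression:
Each of the 5 symbol leaves contributes a 2-state fragment.
  a* — 4 states
  a*a — 6 states
  (a*a)+ — 8 states
  (a*a)+d — 10 states
  ((a*a)+d)+ — 12 states
  ((a*a)+d)+b — 14 states
  (((a*a)+d)+b)* — 16 states
  (((a*a)+d)+b)*c — 18 states
  ((((a*a)+d)+b)*c)+ — 20 states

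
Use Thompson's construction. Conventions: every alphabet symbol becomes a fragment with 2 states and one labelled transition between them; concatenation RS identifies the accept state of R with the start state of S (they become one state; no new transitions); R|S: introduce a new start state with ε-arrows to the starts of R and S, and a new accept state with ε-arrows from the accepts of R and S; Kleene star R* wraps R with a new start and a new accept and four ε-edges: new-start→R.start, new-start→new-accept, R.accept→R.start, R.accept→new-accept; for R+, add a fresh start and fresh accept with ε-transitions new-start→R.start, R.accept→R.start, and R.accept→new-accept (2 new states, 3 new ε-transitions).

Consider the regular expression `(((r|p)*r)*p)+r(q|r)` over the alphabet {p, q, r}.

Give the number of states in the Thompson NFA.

20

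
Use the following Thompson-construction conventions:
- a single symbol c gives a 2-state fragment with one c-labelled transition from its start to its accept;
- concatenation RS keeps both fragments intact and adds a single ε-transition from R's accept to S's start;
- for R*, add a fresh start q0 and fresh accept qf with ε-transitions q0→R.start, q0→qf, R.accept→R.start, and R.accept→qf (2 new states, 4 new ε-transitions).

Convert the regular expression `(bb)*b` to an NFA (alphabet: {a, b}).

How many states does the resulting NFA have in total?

Recursing over subexpressions:
Each of the 3 symbol leaves contributes a 2-state fragment.
  bb → 4 states
  (bb)* → 6 states
  (bb)*b → 8 states

8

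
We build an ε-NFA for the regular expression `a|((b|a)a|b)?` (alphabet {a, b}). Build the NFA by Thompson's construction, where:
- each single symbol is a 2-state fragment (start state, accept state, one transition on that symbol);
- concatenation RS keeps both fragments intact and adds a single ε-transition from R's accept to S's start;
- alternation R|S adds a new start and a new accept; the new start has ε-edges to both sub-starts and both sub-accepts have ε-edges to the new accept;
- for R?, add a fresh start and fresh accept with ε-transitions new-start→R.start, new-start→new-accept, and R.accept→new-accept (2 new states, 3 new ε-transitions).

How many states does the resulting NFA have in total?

Building bottom-up:
Each of the 5 symbol leaves contributes a 2-state fragment.
  b|a → 6 states
  (b|a)a → 8 states
  (b|a)a|b → 12 states
  ((b|a)a|b)? → 14 states
  a|((b|a)a|b)? → 18 states

18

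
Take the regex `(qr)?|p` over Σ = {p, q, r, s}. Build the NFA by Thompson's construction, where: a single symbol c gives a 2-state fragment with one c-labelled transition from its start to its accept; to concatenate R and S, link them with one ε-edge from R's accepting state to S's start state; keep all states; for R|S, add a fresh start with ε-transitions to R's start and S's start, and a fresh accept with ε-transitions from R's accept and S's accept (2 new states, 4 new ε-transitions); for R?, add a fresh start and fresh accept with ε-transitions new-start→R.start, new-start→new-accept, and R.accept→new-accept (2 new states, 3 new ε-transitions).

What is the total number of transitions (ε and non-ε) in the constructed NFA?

Per subexpression:
Each of the 3 symbol leaves contributes 1 transition (1 symbol, 0 ε).
  qr → 3 transitions (2 symbol, 1 ε)
  (qr)? → 6 transitions (2 symbol, 4 ε)
  (qr)?|p → 11 transitions (3 symbol, 8 ε)

11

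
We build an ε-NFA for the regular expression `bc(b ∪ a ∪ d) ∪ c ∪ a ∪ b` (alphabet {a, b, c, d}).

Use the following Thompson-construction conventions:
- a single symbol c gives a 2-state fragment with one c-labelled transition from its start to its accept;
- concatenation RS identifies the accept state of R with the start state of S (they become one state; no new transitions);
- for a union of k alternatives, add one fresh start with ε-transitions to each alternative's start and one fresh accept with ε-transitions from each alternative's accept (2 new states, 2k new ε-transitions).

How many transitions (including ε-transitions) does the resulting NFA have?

22

Per subexpression:
Each of the 8 symbol leaves contributes 1 transition (1 symbol, 0 ε).
  b ∪ a ∪ d — 9 transitions (3 symbol, 6 ε)
  bc(b ∪ a ∪ d) — 11 transitions (5 symbol, 6 ε)
  bc(b ∪ a ∪ d) ∪ c ∪ a ∪ b — 22 transitions (8 symbol, 14 ε)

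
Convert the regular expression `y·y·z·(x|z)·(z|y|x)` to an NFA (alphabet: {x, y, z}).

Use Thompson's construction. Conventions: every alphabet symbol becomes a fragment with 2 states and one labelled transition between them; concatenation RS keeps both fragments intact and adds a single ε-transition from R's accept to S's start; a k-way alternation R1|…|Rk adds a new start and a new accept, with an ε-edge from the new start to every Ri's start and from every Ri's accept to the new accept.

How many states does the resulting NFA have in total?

Recursing over subexpressions:
Each of the 8 symbol leaves contributes a 2-state fragment.
  x|z = 6 states
  z|y|x = 8 states
  y·y·z·(x|z)·(z|y|x) = 20 states

20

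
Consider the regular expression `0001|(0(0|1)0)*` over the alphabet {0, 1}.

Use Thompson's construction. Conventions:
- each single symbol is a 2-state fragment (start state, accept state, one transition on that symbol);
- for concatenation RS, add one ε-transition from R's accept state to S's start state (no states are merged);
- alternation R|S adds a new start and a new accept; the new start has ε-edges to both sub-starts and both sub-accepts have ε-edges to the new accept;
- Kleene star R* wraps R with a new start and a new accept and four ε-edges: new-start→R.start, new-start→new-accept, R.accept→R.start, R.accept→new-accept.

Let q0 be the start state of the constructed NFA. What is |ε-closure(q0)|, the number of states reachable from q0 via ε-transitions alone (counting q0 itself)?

6

Compute the ε-closure size of each fragment's start state recursively; a symbol fragment's start has no outgoing ε-edge, so its closure is just itself (size 1).
  0001 — same as the first factor's closure: C = 1
  0|1 — new start ε-reaches every alternative's start; none of them accept ε, so the new accept is not reached: C = 1 + 1 + 1 = 3
  0(0|1)0 — C equals the left operand's closure size = 1 (its accept is not ε-reachable, so the closure stops there)
  (0(0|1)0)* — the star's fresh start ε-reaches both the body's start and the fresh accept: C = 2 + 1 = 3
  0001|(0(0|1)0)* — new start ε-reaches every alternative's start; at least one alternative accepts ε, so the union's new accept is reached too: C = 1 + 1 + 3 + 1 = 6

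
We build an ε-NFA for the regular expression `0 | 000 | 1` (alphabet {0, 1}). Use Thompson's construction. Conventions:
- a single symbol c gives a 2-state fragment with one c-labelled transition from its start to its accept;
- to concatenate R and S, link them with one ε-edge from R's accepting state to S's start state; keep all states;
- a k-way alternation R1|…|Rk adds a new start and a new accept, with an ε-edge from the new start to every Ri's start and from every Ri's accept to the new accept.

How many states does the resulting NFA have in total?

Recursing over subexpressions:
Each of the 5 symbol leaves contributes a 2-state fragment.
  000 — 6 states
  0 | 000 | 1 — 12 states

12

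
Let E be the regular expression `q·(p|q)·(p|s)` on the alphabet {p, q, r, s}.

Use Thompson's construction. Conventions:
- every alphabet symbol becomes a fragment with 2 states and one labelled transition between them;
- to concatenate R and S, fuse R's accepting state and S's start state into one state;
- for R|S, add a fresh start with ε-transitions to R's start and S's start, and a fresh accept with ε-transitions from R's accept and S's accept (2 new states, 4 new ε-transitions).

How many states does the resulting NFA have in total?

12

Bottom-up over the parse tree:
Each of the 5 symbol leaves contributes a 2-state fragment.
  p|q — 6 states
  p|s — 6 states
  q·(p|q)·(p|s) — 12 states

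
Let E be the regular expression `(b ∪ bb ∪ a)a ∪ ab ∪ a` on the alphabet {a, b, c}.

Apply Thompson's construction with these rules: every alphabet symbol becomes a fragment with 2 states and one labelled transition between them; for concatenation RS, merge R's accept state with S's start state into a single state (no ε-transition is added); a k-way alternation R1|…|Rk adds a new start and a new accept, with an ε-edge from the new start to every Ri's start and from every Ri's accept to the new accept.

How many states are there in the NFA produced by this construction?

17

Per subexpression:
Each of the 8 symbol leaves contributes a 2-state fragment.
  bb = 3 states
  b ∪ bb ∪ a = 9 states
  (b ∪ bb ∪ a)a = 10 states
  ab = 3 states
  (b ∪ bb ∪ a)a ∪ ab ∪ a = 17 states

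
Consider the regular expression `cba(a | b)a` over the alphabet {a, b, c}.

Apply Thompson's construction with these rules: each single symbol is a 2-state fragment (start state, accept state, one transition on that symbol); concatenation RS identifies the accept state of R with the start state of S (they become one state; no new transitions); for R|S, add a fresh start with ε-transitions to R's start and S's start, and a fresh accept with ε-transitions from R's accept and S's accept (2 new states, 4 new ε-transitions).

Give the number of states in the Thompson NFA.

10

Recursing over subexpressions:
Each of the 6 symbol leaves contributes a 2-state fragment.
  a | b → 6 states
  cba(a | b)a → 10 states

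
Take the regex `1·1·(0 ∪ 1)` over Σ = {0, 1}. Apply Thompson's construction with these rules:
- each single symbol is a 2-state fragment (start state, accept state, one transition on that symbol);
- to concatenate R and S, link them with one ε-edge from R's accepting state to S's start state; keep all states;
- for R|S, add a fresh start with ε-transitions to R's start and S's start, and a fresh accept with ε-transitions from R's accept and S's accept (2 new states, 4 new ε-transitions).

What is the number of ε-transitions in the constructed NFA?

6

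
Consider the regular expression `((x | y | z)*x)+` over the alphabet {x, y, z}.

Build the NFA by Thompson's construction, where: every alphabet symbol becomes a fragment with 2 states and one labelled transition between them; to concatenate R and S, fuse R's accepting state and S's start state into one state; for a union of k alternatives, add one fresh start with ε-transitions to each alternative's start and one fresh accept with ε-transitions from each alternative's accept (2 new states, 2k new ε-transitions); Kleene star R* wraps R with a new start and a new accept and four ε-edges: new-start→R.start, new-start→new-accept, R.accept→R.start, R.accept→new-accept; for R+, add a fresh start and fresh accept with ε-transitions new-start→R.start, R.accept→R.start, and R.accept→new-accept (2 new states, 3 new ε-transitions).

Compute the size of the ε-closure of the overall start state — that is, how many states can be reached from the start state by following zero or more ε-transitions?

Let C(F) = |ε-closure(F.start)| within fragment F, and note whether F accepts ε. Symbol fragments have C = 1 and do not accept ε. Then:
  x | y | z : new start ε-reaches every alternative's start; none of them accept ε, so the new accept is not reached: |closure| = 1 + 1 + 1 + 1 = 4
  (x | y | z)* : new start has ε-edges to the inner start and to the new accept, so |closure| = 2 + 4 = 6
  (x | y | z)*x : |closure| = 6 + (1−1) = 6 (closure spills across the concat boundary because the left factor accepts ε)
  ((x | y | z)*x)+ : new start ε-reaches only the body's start; the new accept needs a symbol first: |closure| = 1 + 6 = 7

7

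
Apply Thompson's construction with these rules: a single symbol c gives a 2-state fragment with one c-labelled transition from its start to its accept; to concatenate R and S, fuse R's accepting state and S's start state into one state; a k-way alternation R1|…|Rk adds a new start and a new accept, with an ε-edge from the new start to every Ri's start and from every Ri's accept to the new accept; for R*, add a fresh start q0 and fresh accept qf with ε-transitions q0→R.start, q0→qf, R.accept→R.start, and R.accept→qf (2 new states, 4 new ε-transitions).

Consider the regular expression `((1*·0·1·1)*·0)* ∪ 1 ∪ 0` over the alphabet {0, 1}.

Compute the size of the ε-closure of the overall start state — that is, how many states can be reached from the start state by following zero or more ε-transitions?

Let C(F) = |ε-closure(F.start)| within fragment F, and note whether F accepts ε. Symbol fragments have C = 1 and do not accept ε. Then:
  1* → the star's fresh start ε-reaches both the body's start and the fresh accept: |closure| = 2 + 1 = 3
  1*·0·1·1 → the left operand accepts ε, so the closure extends into the next operand (the shared merged state is already counted); |closure| = 3 + (1−1) = 3
  (1*·0·1·1)* → the star's fresh start ε-reaches both the body's start and the fresh accept: |closure| = 2 + 3 = 5
  (1*·0·1·1)*·0 → the left operand accepts ε, so the closure extends into the next operand (the shared merged state is already counted); |closure| = 5 + (1−1) = 5
  ((1*·0·1·1)*·0)* → new start has ε-edges to the inner start and to the new accept, so |closure| = 2 + 5 = 7
  ((1*·0·1·1)*·0)* ∪ 1 ∪ 0 → new start ε-reaches every alternative's start; at least one alternative accepts ε, so the union's new accept is reached too: |closure| = 1 + 7 + 1 + 1 + 1 = 11

11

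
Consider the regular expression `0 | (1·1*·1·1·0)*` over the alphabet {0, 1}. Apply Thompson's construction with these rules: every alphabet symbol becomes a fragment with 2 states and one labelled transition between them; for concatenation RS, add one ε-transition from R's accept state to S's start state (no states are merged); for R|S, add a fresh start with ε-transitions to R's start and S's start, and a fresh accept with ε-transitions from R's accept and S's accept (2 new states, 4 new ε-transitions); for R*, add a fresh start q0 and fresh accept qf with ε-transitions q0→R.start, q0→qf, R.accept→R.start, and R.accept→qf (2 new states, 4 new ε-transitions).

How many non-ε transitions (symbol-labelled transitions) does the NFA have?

Recursing over subexpressions:
Each of the 6 symbol leaves contributes exactly 1 symbol transition.
  1* : 1 symbol transition
  1·1*·1·1·0 : 5 symbol transitions
  (1·1*·1·1·0)* : 5 symbol transitions
  0 | (1·1*·1·1·0)* : 6 symbol transitions

6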